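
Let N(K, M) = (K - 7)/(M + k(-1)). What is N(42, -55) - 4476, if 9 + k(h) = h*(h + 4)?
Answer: -299927/67 ≈ -4476.5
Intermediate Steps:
k(h) = -9 + h*(4 + h) (k(h) = -9 + h*(h + 4) = -9 + h*(4 + h))
N(K, M) = (-7 + K)/(-12 + M) (N(K, M) = (K - 7)/(M + (-9 + (-1)**2 + 4*(-1))) = (-7 + K)/(M + (-9 + 1 - 4)) = (-7 + K)/(M - 12) = (-7 + K)/(-12 + M))
N(42, -55) - 4476 = (-7 + 42)/(-12 - 55) - 4476 = 35/(-67) - 4476 = -1/67*35 - 4476 = -35/67 - 4476 = -299927/67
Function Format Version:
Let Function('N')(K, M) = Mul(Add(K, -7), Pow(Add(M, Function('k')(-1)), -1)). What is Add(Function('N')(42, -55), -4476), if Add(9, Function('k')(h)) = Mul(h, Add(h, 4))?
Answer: Rational(-299927, 67) ≈ -4476.5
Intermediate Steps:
Function('k')(h) = Add(-9, Mul(h, Add(4, h))) (Function('k')(h) = Add(-9, Mul(h, Add(h, 4))) = Add(-9, Mul(h, Add(4, h))))
Function('N')(K, M) = Mul(Pow(Add(-12, M), -1), Add(-7, K)) (Function('N')(K, M) = Mul(Add(K, -7), Pow(Add(M, Add(-9, Pow(-1, 2), Mul(4, -1))), -1)) = Mul(Add(-7, K), Pow(Add(M, Add(-9, 1, -4)), -1)) = Mul(Add(-7, K), Pow(Add(M, -12), -1)) = Mul(Add(-7, K), Pow(Add(-12, M), -1)) = Mul(Pow(Add(-12, M), -1), Add(-7, K)))
Add(Function('N')(42, -55), -4476) = Add(Mul(Pow(Add(-12, -55), -1), Add(-7, 42)), -4476) = Add(Mul(Pow(-67, -1), 35), -4476) = Add(Mul(Rational(-1, 67), 35), -4476) = Add(Rational(-35, 67), -4476) = Rational(-299927, 67)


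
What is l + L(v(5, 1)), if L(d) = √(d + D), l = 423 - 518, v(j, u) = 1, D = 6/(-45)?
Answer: -95 + √195/15 ≈ -94.069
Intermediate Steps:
D = -2/15 (D = 6*(-1/45) = -2/15 ≈ -0.13333)
l = -95
L(d) = √(-2/15 + d) (L(d) = √(d - 2/15) = √(-2/15 + d))
l + L(v(5, 1)) = -95 + √(-30 + 225*1)/15 = -95 + √(-30 + 225)/15 = -95 + √195/15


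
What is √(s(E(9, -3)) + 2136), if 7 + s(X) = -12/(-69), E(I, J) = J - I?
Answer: √1126333/23 ≈ 46.143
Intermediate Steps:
s(X) = -157/23 (s(X) = -7 - 12/(-69) = -7 - 12*(-1/69) = -7 + 4/23 = -157/23)
√(s(E(9, -3)) + 2136) = √(-157/23 + 2136) = √(48971/23) = √1126333/23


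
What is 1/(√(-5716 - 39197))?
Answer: -I*√44913/44913 ≈ -0.0047186*I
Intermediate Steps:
1/(√(-5716 - 39197)) = 1/(√(-44913)) = 1/(I*√44913) = -I*√44913/44913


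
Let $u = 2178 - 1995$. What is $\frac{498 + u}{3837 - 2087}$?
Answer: $\frac{681}{1750} \approx 0.38914$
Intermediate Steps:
$u = 183$
$\frac{498 + u}{3837 - 2087} = \frac{498 + 183}{3837 - 2087} = \frac{681}{1750}$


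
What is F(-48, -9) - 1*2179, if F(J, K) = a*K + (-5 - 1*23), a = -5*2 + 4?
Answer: -2153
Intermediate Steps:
a = -6 (a = -10 + 4 = -6)
F(J, K) = -28 - 6*K (F(J, K) = -6*K + (-5 - 1*23) = -6*K + (-5 - 23) = -6*K - 28 = -28 - 6*K)
F(-48, -9) - 1*2179 = (-28 - 6*(-9)) - 1*2179 = (-28 + 54) - 2179 = 26 - 2179 = -2153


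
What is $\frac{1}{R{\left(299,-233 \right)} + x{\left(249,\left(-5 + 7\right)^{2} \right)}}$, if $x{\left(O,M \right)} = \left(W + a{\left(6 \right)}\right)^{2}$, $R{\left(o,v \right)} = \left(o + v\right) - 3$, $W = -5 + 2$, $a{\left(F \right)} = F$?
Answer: $\frac{1}{72} \approx 0.013889$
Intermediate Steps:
$W = -3$
$R{\left(o,v \right)} = -3 + o + v$
$x{\left(O,M \right)} = 9$ ($x{\left(O,M \right)} = \left(-3 + 6\right)^{2} = 3^{2} = 9$)
$\frac{1}{R{\left(299,-233 \right)} + x{\left(249,\left(-5 + 7\right)^{2} \right)}} = \frac{1}{\left(-3 + 299 - 233\right) + 9} = \frac{1}{63 + 9} = \frac{1}{72}$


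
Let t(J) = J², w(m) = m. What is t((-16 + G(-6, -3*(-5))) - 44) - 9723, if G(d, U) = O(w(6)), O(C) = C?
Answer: -6807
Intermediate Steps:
G(d, U) = 6
t((-16 + G(-6, -3*(-5))) - 44) - 9723 = ((-16 + 6) - 44)² - 9723 = (-10 - 44)² - 9723 = (-54)² - 9723 = 2916 - 9723 = -6807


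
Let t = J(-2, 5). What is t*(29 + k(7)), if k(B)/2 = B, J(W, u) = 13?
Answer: 559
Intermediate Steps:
k(B) = 2*B
t = 13
t*(29 + k(7)) = 13*(29 + 2*7) = 13*(29 + 14) = 13*43 = 559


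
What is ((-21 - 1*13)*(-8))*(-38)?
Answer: -10336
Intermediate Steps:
((-21 - 1*13)*(-8))*(-38) = ((-21 - 13)*(-8))*(-38) = -34*(-8)*(-38) = 272*(-38) = -10336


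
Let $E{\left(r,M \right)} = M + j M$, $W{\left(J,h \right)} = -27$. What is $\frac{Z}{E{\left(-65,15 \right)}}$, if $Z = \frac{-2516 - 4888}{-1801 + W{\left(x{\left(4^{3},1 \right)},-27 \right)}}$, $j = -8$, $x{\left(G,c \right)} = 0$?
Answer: $- \frac{617}{15995} \approx -0.038575$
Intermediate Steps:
$E{\left(r,M \right)} = - 7 M$ ($E{\left(r,M \right)} = M - 8 M = - 7 M$)
$Z = \frac{1851}{457}$ ($Z = \frac{-2516 - 4888}{-1801 - 27} = - \frac{7404}{-1828} = \left(-7404\right) \left(- \frac{1}{1828}\right) = \frac{1851}{457} \approx 4.0503$)
$\frac{Z}{E{\left(-65,15 \right)}} = \frac{1851}{457 \left(\left(-7\right) 15\right)} = \frac{1851}{457 \left(-105\right)} = \frac{1851}{457} \left(- \frac{1}{105}\right) = - \frac{617}{15995}$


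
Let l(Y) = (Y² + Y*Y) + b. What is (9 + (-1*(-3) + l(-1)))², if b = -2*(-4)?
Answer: 484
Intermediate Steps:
b = 8
l(Y) = 8 + 2*Y² (l(Y) = (Y² + Y*Y) + 8 = (Y² + Y²) + 8 = 2*Y² + 8 = 8 + 2*Y²)
(9 + (-1*(-3) + l(-1)))² = (9 + (-1*(-3) + (8 + 2*(-1)²)))² = (9 + (3 + (8 + 2*1)))² = (9 + (3 + (8 + 2)))² = (9 + (3 + 10))² = (9 + 13)² = 22² = 484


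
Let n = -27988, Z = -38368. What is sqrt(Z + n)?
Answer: 2*I*sqrt(16589) ≈ 257.6*I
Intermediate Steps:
sqrt(Z + n) = sqrt(-38368 - 27988) = sqrt(-66356) = 2*I*sqrt(16589)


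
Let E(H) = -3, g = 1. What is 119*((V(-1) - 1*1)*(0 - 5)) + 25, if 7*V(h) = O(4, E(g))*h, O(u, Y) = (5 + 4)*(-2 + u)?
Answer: 2150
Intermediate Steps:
O(u, Y) = -18 + 9*u (O(u, Y) = 9*(-2 + u) = -18 + 9*u)
V(h) = 18*h/7 (V(h) = ((-18 + 9*4)*h)/7 = ((-18 + 36)*h)/7 = (18*h)/7 = 18*h/7)
119*((V(-1) - 1*1)*(0 - 5)) + 25 = 119*(((18/7)*(-1) - 1*1)*(0 - 5)) + 25 = 119*((-18/7 - 1)*(-5)) + 25 = 119*(-25/7*(-5)) + 25 = 119*(125/7) + 25 = 2125 + 25 = 2150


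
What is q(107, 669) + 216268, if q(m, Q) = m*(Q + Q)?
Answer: 359434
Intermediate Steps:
q(m, Q) = 2*Q*m (q(m, Q) = m*(2*Q) = 2*Q*m)
q(107, 669) + 216268 = 2*669*107 + 216268 = 143166 + 216268 = 359434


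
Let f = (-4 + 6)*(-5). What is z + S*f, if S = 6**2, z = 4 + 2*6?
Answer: -344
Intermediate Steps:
z = 16 (z = 4 + 12 = 16)
f = -10 (f = 2*(-5) = -10)
S = 36
z + S*f = 16 + 36*(-10) = 16 - 360 = -344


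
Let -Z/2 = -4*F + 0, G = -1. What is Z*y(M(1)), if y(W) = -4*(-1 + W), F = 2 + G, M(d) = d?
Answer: 0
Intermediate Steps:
F = 1 (F = 2 - 1 = 1)
y(W) = 4 - 4*W
Z = 8 (Z = -2*(-4*1 + 0) = -2*(-4 + 0) = -2*(-4) = 8)
Z*y(M(1)) = 8*(4 - 4*1) = 8*(4 - 4) = 8*0 = 0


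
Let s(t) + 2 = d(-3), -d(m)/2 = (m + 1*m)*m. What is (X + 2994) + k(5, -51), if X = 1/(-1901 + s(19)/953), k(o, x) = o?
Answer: 5433260356/1811691 ≈ 2999.0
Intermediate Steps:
d(m) = -4*m² (d(m) = -2*(m + 1*m)*m = -2*(m + m)*m = -2*2*m*m = -4*m²)
s(t) = -38 (s(t) = -2 - 4*(-3)² = -2 - 4*9 = -2 - 36 = -38)
X = -953/1811691 (X = 1/(-1901 - 38/953) = 1/(-1811691/953) = -953/1811691 ≈ -0.00052603)
(X + 2994) + k(5, -51) = (-953/1811691 + 2994) + 5 = 5424201901/1811691 + 5 = 5433260356/1811691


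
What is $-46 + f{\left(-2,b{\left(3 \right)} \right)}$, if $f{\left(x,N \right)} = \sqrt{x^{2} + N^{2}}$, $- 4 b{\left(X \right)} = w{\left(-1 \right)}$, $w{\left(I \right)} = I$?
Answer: $-46 + \frac{\sqrt{65}}{4} \approx -43.984$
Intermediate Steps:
$b{\left(X \right)} = \frac{1}{4}$ ($b{\left(X \right)} = \left(- \frac{1}{4}\right) \left(-1\right) = \frac{1}{4}$)
$f{\left(x,N \right)} = \sqrt{N^{2} + x^{2}}$
$-46 + f{\left(-2,b{\left(3 \right)} \right)} = -46 + \sqrt{\left(\frac{1}{4}\right)^{2} + \left(-2\right)^{2}} = -46 + \sqrt{\frac{1}{16} + 4} = -46 + \sqrt{\frac{65}{16}} = -46 + \frac{\sqrt{65}}{4}$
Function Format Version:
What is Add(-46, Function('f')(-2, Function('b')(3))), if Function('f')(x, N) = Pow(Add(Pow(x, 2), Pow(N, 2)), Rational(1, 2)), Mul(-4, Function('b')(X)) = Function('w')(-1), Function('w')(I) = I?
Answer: Add(-46, Mul(Rational(1, 4), Pow(65, Rational(1, 2)))) ≈ -43.984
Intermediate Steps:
Function('b')(X) = Rational(1, 4) (Function('b')(X) = Mul(Rational(-1, 4), -1) = Rational(1, 4))
Function('f')(x, N) = Pow(Add(Pow(N, 2), Pow(x, 2)), Rational(1, 2))
Add(-46, Function('f')(-2, Function('b')(3))) = Add(-46, Pow(Add(Pow(Rational(1, 4), 2), Pow(-2, 2)), Rational(1, 2))) = Add(-46, Pow(Add(Rational(1, 16), 4), Rational(1, 2))) = Add(-46, Pow(Rational(65, 16), Rational(1, 2))) = Add(-46, Mul(Rational(1, 4), Pow(65, Rational(1, 2))))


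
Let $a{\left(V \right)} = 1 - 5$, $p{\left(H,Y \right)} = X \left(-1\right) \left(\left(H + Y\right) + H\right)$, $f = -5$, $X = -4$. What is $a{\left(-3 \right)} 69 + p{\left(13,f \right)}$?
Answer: $-192$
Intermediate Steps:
$p{\left(H,Y \right)} = 4 Y + 8 H$ ($p{\left(H,Y \right)} = \left(-4\right) \left(-1\right) \left(\left(H + Y\right) + H\right) = 4 \left(Y + 2 H\right) = 4 Y + 8 H$)
$a{\left(V \right)} = -4$
$a{\left(-3 \right)} 69 + p{\left(13,f \right)} = \left(-4\right) 69 + \left(4 \left(-5\right) + 8 \cdot 13\right) = -276 + \left(-20 + 104\right) = -276 + 84 = -192$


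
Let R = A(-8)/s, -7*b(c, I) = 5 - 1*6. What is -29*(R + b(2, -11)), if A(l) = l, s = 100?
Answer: -319/175 ≈ -1.8229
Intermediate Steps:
b(c, I) = ⅐ (b(c, I) = -(5 - 1*6)/7 = -(5 - 6)/7 = -⅐*(-1) = ⅐)
R = -2/25 (R = -8/100 = -8*1/100 = -2/25 ≈ -0.080000)
-29*(R + b(2, -11)) = -29*(-2/25 + ⅐) = -29*11/175 = -319/175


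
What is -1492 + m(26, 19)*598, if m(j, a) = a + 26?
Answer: 25418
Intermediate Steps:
m(j, a) = 26 + a
-1492 + m(26, 19)*598 = -1492 + (26 + 19)*598 = -1492 + 45*598 = -1492 + 26910 = 25418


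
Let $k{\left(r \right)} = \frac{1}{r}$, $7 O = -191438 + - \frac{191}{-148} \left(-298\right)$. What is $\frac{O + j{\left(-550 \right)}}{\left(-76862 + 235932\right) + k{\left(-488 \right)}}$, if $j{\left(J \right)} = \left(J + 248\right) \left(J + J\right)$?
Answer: $\frac{38523873876}{20105175181} \approx 1.9161$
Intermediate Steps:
$j{\left(J \right)} = 2 J \left(248 + J\right)$ ($j{\left(J \right)} = \left(248 + J\right) 2 J = 2 J \left(248 + J\right)$)
$O = - \frac{14194871}{518}$ ($O = \frac{-191438 + - \frac{191}{-148} \left(-298\right)}{7} = \frac{-191438 + \left(-191\right) \left(- \frac{1}{148}\right) \left(-298\right)}{7} = \frac{-191438 + \frac{191}{148} \left(-298\right)}{7} = \frac{-191438 - \frac{28459}{74}}{7} = \frac{1}{7} \left(- \frac{14194871}{74}\right) = - \frac{14194871}{518} \approx -27403.0$)
$\frac{O + j{\left(-550 \right)}}{\left(-76862 + 235932\right) + k{\left(-488 \right)}} = \frac{- \frac{14194871}{518} + 2 \left(-550\right) \left(248 - 550\right)}{\left(-76862 + 235932\right) + \frac{1}{-488}} = \frac{- \frac{14194871}{518} + 2 \left(-550\right) \left(-302\right)}{159070 - \frac{1}{488}} = \frac{- \frac{14194871}{518} + 332200}{\frac{77626159}{488}} = \frac{157884729}{518} \cdot \frac{488}{77626159} = \frac{38523873876}{20105175181}$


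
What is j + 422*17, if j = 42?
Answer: 7216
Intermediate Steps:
j + 422*17 = 42 + 422*17 = 42 + 7174 = 7216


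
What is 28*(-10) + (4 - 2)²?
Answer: -276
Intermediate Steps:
28*(-10) + (4 - 2)² = -280 + 2² = -280 + 4 = -276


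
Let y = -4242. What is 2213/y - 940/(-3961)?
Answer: -4778213/16802562 ≈ -0.28437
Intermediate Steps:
2213/y - 940/(-3961) = 2213/(-4242) - 940/(-3961) = 2213*(-1/4242) - 940*(-1/3961) = -2213/4242 + 940/3961 = -4778213/16802562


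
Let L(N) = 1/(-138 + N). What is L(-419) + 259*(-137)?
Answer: -19764032/557 ≈ -35483.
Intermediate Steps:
L(-419) + 259*(-137) = 1/(-138 - 419) + 259*(-137) = 1/(-557) - 35483 = -1/557 - 35483 = -19764032/557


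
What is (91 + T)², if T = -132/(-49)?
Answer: 21077281/2401 ≈ 8778.5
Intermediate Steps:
T = 132/49 (T = -132*(-1/49) = 132/49 ≈ 2.6939)
(91 + T)² = (91 + 132/49)² = (4591/49)² = 21077281/2401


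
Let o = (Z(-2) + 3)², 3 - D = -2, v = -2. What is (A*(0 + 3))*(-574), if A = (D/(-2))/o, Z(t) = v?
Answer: 4305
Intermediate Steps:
Z(t) = -2
D = 5 (D = 3 - 1*(-2) = 3 + 2 = 5)
o = 1 (o = (-2 + 3)² = 1² = 1)
A = -5/2 (A = (5/(-2))/1 = (5*(-½))*1 = -5/2*1 = -5/2 ≈ -2.5000)
(A*(0 + 3))*(-574) = -5*(0 + 3)/2*(-574) = -5/2*3*(-574) = -15/2*(-574) = 4305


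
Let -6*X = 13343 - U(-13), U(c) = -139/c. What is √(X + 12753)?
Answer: √16017573/39 ≈ 102.62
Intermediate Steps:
X = -86660/39 (X = -(13343 - (-139)/(-13))/6 = -(13343 - (-139)*(-1)/13)/6 = -(13343 - 1*139/13)/6 = -(13343 - 139/13)/6 = -⅙*173320/13 = -86660/39 ≈ -2222.1)
√(X + 12753) = √(-86660/39 + 12753) = √(410707/39) = √16017573/39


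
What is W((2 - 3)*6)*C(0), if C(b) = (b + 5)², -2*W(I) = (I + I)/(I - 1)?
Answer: -150/7 ≈ -21.429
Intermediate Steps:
W(I) = -I/(-1 + I) (W(I) = -(I + I)/(2*(I - 1)) = -2*I/(2*(-1 + I)) = -I/(-1 + I))
C(b) = (5 + b)²
W((2 - 3)*6)*C(0) = (-(2 - 3)*6/(-1 + (2 - 3)*6))*(5 + 0)² = -(-1*6)/(-1 - 1*6)*5² = -1*(-6)/(-1 - 6)*25 = -1*(-6)/(-7)*25 = -1*(-6)*(-⅐)*25 = -6/7*25 = -150/7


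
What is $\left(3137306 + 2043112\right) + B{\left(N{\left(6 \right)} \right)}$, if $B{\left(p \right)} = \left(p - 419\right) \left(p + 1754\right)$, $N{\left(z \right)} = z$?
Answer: $4453538$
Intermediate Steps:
$B{\left(p \right)} = \left(-419 + p\right) \left(1754 + p\right)$
$\left(3137306 + 2043112\right) + B{\left(N{\left(6 \right)} \right)} = \left(3137306 + 2043112\right) + \left(-734926 + 6^{2} + 1335 \cdot 6\right) = 5180418 + \left(-734926 + 36 + 8010\right) = 5180418 - 726880 = 4453538$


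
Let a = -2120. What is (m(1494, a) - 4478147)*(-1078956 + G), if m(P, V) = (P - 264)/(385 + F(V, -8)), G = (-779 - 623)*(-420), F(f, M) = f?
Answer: 761599709351580/347 ≈ 2.1948e+12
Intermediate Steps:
G = 588840 (G = -1402*(-420) = 588840)
m(P, V) = (-264 + P)/(385 + V) (m(P, V) = (P - 264)/(385 + V) = (-264 + P)/(385 + V))
(m(1494, a) - 4478147)*(-1078956 + G) = ((-264 + 1494)/(385 - 2120) - 4478147)*(-1078956 + 588840) = (1230/(-1735) - 4478147)*(-490116) = (-1/1735*1230 - 4478147)*(-490116) = (-246/347 - 4478147)*(-490116) = -1553917255/347*(-490116) = 761599709351580/347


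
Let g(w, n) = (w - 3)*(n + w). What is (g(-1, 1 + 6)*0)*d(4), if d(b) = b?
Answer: 0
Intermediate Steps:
g(w, n) = (-3 + w)*(n + w)
(g(-1, 1 + 6)*0)*d(4) = (((-1)² - 3*(1 + 6) - 3*(-1) + (1 + 6)*(-1))*0)*4 = ((1 - 3*7 + 3 + 7*(-1))*0)*4 = ((1 - 21 + 3 - 7)*0)*4 = -24*0*4 = 0*4 = 0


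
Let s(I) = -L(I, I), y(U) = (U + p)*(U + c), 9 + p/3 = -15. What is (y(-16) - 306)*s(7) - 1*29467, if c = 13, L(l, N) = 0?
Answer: -29467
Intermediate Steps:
p = -72 (p = -27 + 3*(-15) = -27 - 45 = -72)
y(U) = (-72 + U)*(13 + U) (y(U) = (U - 72)*(U + 13) = (-72 + U)*(13 + U))
s(I) = 0 (s(I) = -1*0 = 0)
(y(-16) - 306)*s(7) - 1*29467 = ((-936 + (-16)**2 - 59*(-16)) - 306)*0 - 1*29467 = ((-936 + 256 + 944) - 306)*0 - 29467 = (264 - 306)*0 - 29467 = -42*0 - 29467 = 0 - 29467 = -29467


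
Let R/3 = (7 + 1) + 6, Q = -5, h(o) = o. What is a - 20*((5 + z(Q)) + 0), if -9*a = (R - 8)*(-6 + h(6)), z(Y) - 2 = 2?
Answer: -180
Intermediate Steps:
R = 42 (R = 3*((7 + 1) + 6) = 3*(8 + 6) = 3*14 = 42)
z(Y) = 4 (z(Y) = 2 + 2 = 4)
a = 0 (a = -(42 - 8)*(-6 + 6)/9 = -34*0/9 = -⅑*0 = 0)
a - 20*((5 + z(Q)) + 0) = 0 - 20*((5 + 4) + 0) = 0 - 20*(9 + 0) = 0 - 20*9 = 0 - 180 = -180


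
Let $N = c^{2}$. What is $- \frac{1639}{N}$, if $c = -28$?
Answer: $- \frac{1639}{784} \approx -2.0906$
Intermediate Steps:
$N = 784$ ($N = \left(-28\right)^{2} = 784$)
$- \frac{1639}{N} = - \frac{1639}{784}$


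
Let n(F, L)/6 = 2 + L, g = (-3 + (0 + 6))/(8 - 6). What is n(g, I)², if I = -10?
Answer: 2304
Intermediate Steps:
g = 3/2 (g = (-3 + 6)/2 = 3*(½) = 3/2 ≈ 1.5000)
n(F, L) = 12 + 6*L (n(F, L) = 6*(2 + L) = 12 + 6*L)
n(g, I)² = (12 + 6*(-10))² = (12 - 60)² = (-48)² = 2304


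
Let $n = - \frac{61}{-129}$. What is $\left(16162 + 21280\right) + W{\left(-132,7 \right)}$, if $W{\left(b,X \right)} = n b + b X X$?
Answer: $\frac{1329198}{43} \approx 30912.0$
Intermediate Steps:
$n = \frac{61}{129}$ ($n = \left(-61\right) \left(- \frac{1}{129}\right) = \frac{61}{129} \approx 0.47287$)
$W{\left(b,X \right)} = \frac{61 b}{129} + b X^{2}$ ($W{\left(b,X \right)} = \frac{61 b}{129} + b X X = \frac{61 b}{129} + X b X = \frac{61 b}{129} + b X^{2}$)
$\left(16162 + 21280\right) + W{\left(-132,7 \right)} = \left(16162 + 21280\right) + \frac{1}{129} \left(-132\right) \left(61 + 129 \cdot 7^{2}\right) = 37442 + \frac{1}{129} \left(-132\right) \left(61 + 129 \cdot 49\right) = 37442 + \frac{1}{129} \left(-132\right) \left(61 + 6321\right) = 37442 + \frac{1}{129} \left(-132\right) 6382 = 37442 - \frac{280808}{43} = \frac{1329198}{43}$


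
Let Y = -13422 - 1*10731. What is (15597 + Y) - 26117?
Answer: -34673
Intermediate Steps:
Y = -24153 (Y = -13422 - 10731 = -24153)
(15597 + Y) - 26117 = (15597 - 24153) - 26117 = -8556 - 26117 = -34673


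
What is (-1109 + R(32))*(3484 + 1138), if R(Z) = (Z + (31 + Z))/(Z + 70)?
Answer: -261196153/51 ≈ -5.1215e+6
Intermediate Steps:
R(Z) = (31 + 2*Z)/(70 + Z)
(-1109 + R(32))*(3484 + 1138) = (-1109 + (31 + 2*32)/(70 + 32))*(3484 + 1138) = (-1109 + (31 + 64)/102)*4622 = (-1109 + (1/102)*95)*4622 = (-1109 + 95/102)*4622 = -113023/102*4622 = -261196153/51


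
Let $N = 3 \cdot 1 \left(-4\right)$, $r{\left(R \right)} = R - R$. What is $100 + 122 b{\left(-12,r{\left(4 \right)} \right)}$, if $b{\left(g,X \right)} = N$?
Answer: $-1364$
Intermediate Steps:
$r{\left(R \right)} = 0$
$N = -12$ ($N = 3 \left(-4\right) = -12$)
$b{\left(g,X \right)} = -12$
$100 + 122 b{\left(-12,r{\left(4 \right)} \right)} = 100 + 122 \left(-12\right) = 100 - 1464 = -1364$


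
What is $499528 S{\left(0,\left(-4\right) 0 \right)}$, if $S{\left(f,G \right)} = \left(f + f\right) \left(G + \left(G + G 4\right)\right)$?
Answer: $0$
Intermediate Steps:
$S{\left(f,G \right)} = 12 G f$ ($S{\left(f,G \right)} = 2 f \left(G + \left(G + 4 G\right)\right) = 2 f \left(G + 5 G\right) = 2 f 6 G = 12 G f$)
$499528 S{\left(0,\left(-4\right) 0 \right)} = 499528 \cdot 12 \left(\left(-4\right) 0\right) 0 = 499528 \cdot 12 \cdot 0 \cdot 0 = 499528 \cdot 0 = 0$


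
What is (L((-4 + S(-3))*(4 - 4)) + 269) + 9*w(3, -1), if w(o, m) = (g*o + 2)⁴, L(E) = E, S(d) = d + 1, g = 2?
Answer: 37133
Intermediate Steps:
S(d) = 1 + d
w(o, m) = (2 + 2*o)⁴ (w(o, m) = (2*o + 2)⁴ = (2 + 2*o)⁴)
(L((-4 + S(-3))*(4 - 4)) + 269) + 9*w(3, -1) = ((-4 + (1 - 3))*(4 - 4) + 269) + 9*(16*(1 + 3)⁴) = ((-4 - 2)*0 + 269) + 9*(16*4⁴) = (-6*0 + 269) + 9*(16*256) = (0 + 269) + 9*4096 = 269 + 36864 = 37133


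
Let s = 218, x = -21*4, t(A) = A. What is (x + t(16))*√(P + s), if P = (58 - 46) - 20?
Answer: -68*√210 ≈ -985.41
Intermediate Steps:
P = -8 (P = 12 - 20 = -8)
x = -84
(x + t(16))*√(P + s) = (-84 + 16)*√(-8 + 218) = -68*√210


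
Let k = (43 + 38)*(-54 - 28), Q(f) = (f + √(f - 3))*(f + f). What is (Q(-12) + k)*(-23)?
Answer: 146142 + 552*I*√15 ≈ 1.4614e+5 + 2137.9*I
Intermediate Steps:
Q(f) = 2*f*(f + √(-3 + f)) (Q(f) = (f + √(-3 + f))*(2*f) = 2*f*(f + √(-3 + f)))
k = -6642 (k = 81*(-82) = -6642)
(Q(-12) + k)*(-23) = (2*(-12)*(-12 + √(-3 - 12)) - 6642)*(-23) = (2*(-12)*(-12 + √(-15)) - 6642)*(-23) = (2*(-12)*(-12 + I*√15) - 6642)*(-23) = ((288 - 24*I*√15) - 6642)*(-23) = (-6354 - 24*I*√15)*(-23) = 146142 + 552*I*√15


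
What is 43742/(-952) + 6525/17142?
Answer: -61967797/1359932 ≈ -45.567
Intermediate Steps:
43742/(-952) + 6525/17142 = 43742*(-1/952) + 6525*(1/17142) = -21871/476 + 2175/5714 = -61967797/1359932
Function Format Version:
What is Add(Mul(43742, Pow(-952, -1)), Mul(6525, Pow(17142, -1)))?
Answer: Rational(-61967797, 1359932) ≈ -45.567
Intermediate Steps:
Add(Mul(43742, Pow(-952, -1)), Mul(6525, Pow(17142, -1))) = Add(Mul(43742, Rational(-1, 952)), Mul(6525, Rational(1, 17142))) = Add(Rational(-21871, 476), Rational(2175, 5714)) = Rational(-61967797, 1359932)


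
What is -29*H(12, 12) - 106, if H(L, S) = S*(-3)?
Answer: 938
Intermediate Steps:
H(L, S) = -3*S
-29*H(12, 12) - 106 = -(-87)*12 - 106 = -29*(-36) - 106 = 1044 - 106 = 938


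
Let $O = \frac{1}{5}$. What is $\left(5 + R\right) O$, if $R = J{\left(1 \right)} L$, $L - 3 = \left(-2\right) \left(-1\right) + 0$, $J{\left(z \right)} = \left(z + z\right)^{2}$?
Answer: $5$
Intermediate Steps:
$J{\left(z \right)} = 4 z^{2}$ ($J{\left(z \right)} = \left(2 z\right)^{2} = 4 z^{2}$)
$L = 5$ ($L = 3 + \left(\left(-2\right) \left(-1\right) + 0\right) = 3 + \left(2 + 0\right) = 3 + 2 = 5$)
$O = \frac{1}{5} \approx 0.2$
$R = 20$ ($R = 4 \cdot 1^{2} \cdot 5 = 4 \cdot 1 \cdot 5 = 4 \cdot 5 = 20$)
$\left(5 + R\right) O = \left(5 + 20\right) \frac{1}{5} = 25 \cdot \frac{1}{5} = 5$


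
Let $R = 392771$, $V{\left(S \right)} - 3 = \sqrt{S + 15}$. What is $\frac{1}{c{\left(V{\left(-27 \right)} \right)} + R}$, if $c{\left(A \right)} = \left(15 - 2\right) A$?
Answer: $\frac{196405}{77149849064} - \frac{13 i \sqrt{3}}{77149849064} \approx 2.5458 \cdot 10^{-6} - 2.9186 \cdot 10^{-10} i$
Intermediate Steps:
$V{\left(S \right)} = 3 + \sqrt{15 + S}$ ($V{\left(S \right)} = 3 + \sqrt{S + 15} = 3 + \sqrt{15 + S}$)
$c{\left(A \right)} = 13 A$
$\frac{1}{c{\left(V{\left(-27 \right)} \right)} + R} = \frac{1}{13 \left(3 + \sqrt{15 - 27}\right) + 392771} = \frac{1}{13 \left(3 + \sqrt{-12}\right) + 392771} = \frac{1}{13 \left(3 + 2 i \sqrt{3}\right) + 392771} = \frac{1}{\left(39 + 26 i \sqrt{3}\right) + 392771} = \frac{1}{392810 + 26 i \sqrt{3}}$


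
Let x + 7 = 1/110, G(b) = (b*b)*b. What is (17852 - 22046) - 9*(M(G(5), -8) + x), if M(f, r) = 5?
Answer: -459369/110 ≈ -4176.1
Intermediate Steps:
G(b) = b³ (G(b) = b²*b = b³)
x = -769/110 (x = -7 + 1/110 = -769/110 ≈ -6.9909)
(17852 - 22046) - 9*(M(G(5), -8) + x) = (17852 - 22046) - 9*(5 - 769/110) = -4194 - 9*(-219)/110 = -4194 - 1*(-1971/110) = -4194 + 1971/110 = -459369/110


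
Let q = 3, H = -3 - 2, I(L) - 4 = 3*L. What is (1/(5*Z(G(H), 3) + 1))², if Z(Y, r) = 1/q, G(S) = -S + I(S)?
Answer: 9/64 ≈ 0.14063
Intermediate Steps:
I(L) = 4 + 3*L
H = -5
G(S) = 4 + 2*S (G(S) = -S + (4 + 3*S) = 4 + 2*S)
Z(Y, r) = ⅓ (Z(Y, r) = 1/3 = ⅓)
(1/(5*Z(G(H), 3) + 1))² = (1/(5*(⅓) + 1))² = (1/(5/3 + 1))² = (1/(8/3))² = (3/8)² = 9/64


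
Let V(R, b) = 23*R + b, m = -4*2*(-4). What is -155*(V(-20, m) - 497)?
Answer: 143375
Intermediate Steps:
m = 32 (m = -8*(-4) = 32)
V(R, b) = b + 23*R
-155*(V(-20, m) - 497) = -155*((32 + 23*(-20)) - 497) = -155*((32 - 460) - 497) = -155*(-428 - 497) = -155*(-925) = 143375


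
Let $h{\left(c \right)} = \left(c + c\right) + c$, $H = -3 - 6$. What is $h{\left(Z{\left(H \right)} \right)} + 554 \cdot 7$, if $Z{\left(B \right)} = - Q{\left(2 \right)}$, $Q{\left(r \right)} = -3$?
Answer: $3887$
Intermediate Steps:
$H = -9$ ($H = -3 - 6 = -9$)
$Z{\left(B \right)} = 3$ ($Z{\left(B \right)} = \left(-1\right) \left(-3\right) = 3$)
$h{\left(c \right)} = 3 c$ ($h{\left(c \right)} = 2 c + c = 3 c$)
$h{\left(Z{\left(H \right)} \right)} + 554 \cdot 7 = 3 \cdot 3 + 554 \cdot 7 = 9 + 3878 = 3887$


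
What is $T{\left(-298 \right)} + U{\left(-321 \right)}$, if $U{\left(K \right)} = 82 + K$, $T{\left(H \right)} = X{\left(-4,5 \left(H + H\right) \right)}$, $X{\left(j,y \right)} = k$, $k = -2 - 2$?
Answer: $-243$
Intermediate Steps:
$k = -4$ ($k = -2 - 2 = -4$)
$X{\left(j,y \right)} = -4$
$T{\left(H \right)} = -4$
$T{\left(-298 \right)} + U{\left(-321 \right)} = -4 + \left(82 - 321\right) = -4 - 239 = -243$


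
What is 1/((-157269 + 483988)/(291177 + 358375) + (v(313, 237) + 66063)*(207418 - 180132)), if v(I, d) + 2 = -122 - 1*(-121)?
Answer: 649552/1170826028431039 ≈ 5.5478e-10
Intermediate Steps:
v(I, d) = -3 (v(I, d) = -2 + (-122 - 1*(-121)) = -2 + (-122 + 121) = -2 - 1 = -3)
1/((-157269 + 483988)/(291177 + 358375) + (v(313, 237) + 66063)*(207418 - 180132)) = 1/((-157269 + 483988)/(291177 + 358375) + (-3 + 66063)*(207418 - 180132)) = 1/(326719/649552 + 66060*27286) = 1/(326719*(1/649552) + 1802513160) = 1/(326719/649552 + 1802513160) = 1/(1170826028431039/649552) = 649552/1170826028431039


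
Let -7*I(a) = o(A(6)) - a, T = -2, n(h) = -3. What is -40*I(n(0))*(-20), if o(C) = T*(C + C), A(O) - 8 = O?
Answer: 42400/7 ≈ 6057.1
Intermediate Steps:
A(O) = 8 + O
o(C) = -4*C (o(C) = -2*(C + C) = -4*C)
I(a) = 8 + a/7 (I(a) = -(-4*(8 + 6) - a)/7 = -(-4*14 - a)/7 = -(-56 - a)/7 = 8 + a/7)
-40*I(n(0))*(-20) = -40*(8 + (⅐)*(-3))*(-20) = -40*(8 - 3/7)*(-20) = -40*53/7*(-20) = -2120/7*(-20) = 42400/7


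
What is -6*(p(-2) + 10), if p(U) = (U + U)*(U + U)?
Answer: -156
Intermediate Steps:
p(U) = 4*U² (p(U) = (2*U)*(2*U) = 4*U²)
-6*(p(-2) + 10) = -6*(4*(-2)² + 10) = -6*(4*4 + 10) = -6*(16 + 10) = -6*26 = -156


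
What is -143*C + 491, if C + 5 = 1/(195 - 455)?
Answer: 24131/20 ≈ 1206.6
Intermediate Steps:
C = -1301/260 (C = -5 + 1/(195 - 455) = -5 + 1/(-260) = -5 - 1/260 = -1301/260 ≈ -5.0038)
-143*C + 491 = -143*(-1301/260) + 491 = 14311/20 + 491 = 24131/20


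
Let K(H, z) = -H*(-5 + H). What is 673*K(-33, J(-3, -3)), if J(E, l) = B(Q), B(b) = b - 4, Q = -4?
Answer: -843942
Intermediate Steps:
B(b) = -4 + b
J(E, l) = -8 (J(E, l) = -4 - 4 = -8)
K(H, z) = -H*(-5 + H)
673*K(-33, J(-3, -3)) = 673*(-33*(5 - 1*(-33))) = 673*(-33*(5 + 33)) = 673*(-33*38) = 673*(-1254) = -843942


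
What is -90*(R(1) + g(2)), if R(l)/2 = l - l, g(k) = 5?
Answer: -450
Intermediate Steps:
R(l) = 0 (R(l) = 2*(l - l) = 2*0 = 0)
-90*(R(1) + g(2)) = -90*(0 + 5) = -90*5 = -450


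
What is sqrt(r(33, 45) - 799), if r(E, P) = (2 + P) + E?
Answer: I*sqrt(719) ≈ 26.814*I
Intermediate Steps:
r(E, P) = 2 + E + P
sqrt(r(33, 45) - 799) = sqrt((2 + 33 + 45) - 799) = sqrt(80 - 799) = sqrt(-719) = I*sqrt(719)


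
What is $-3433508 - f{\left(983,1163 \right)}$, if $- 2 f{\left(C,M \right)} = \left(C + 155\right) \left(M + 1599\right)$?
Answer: $-1861930$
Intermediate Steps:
$f{\left(C,M \right)} = - \frac{\left(155 + C\right) \left(1599 + M\right)}{2}$ ($f{\left(C,M \right)} = - \frac{\left(C + 155\right) \left(M + 1599\right)}{2} = - \frac{\left(155 + C\right) \left(1599 + M\right)}{2}$)
$-3433508 - f{\left(983,1163 \right)} = -3433508 - \left(- \frac{247845}{2} - \frac{1571817}{2} - \frac{180265}{2} - \frac{983}{2} \cdot 1163\right) = -3433508 - \left(- \frac{247845}{2} - \frac{1571817}{2} - \frac{180265}{2} - \frac{1143229}{2}\right) = -3433508 - -1571578 = -3433508 + 1571578 = -1861930$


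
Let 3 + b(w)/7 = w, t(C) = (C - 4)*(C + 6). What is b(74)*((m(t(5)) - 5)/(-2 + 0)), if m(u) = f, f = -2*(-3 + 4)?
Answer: 3479/2 ≈ 1739.5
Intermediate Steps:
f = -2 (f = -2*1 = -2)
t(C) = (-4 + C)*(6 + C)
m(u) = -2
b(w) = -21 + 7*w
b(74)*((m(t(5)) - 5)/(-2 + 0)) = (-21 + 7*74)*((-2 - 5)/(-2 + 0)) = (-21 + 518)*(-7/(-2)) = 497*(-7*(-1/2)) = 497*(7/2) = 3479/2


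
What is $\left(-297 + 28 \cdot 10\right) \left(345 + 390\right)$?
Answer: $-12495$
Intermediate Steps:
$\left(-297 + 28 \cdot 10\right) \left(345 + 390\right) = \left(-297 + 280\right) 735 = \left(-17\right) 735 = -12495$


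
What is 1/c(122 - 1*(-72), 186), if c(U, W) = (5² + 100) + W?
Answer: 1/311 ≈ 0.0032154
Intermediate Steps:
c(U, W) = 125 + W (c(U, W) = (25 + 100) + W = 125 + W)
1/c(122 - 1*(-72), 186) = 1/(125 + 186) = 1/311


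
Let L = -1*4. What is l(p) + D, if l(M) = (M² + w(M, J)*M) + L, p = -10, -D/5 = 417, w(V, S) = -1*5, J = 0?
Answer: -1939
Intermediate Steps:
w(V, S) = -5
D = -2085 (D = -5*417 = -2085)
L = -4
l(M) = -4 + M² - 5*M (l(M) = (M² - 5*M) - 4 = -4 + M² - 5*M)
l(p) + D = (-4 + (-10)² - 5*(-10)) - 2085 = (-4 + 100 + 50) - 2085 = 146 - 2085 = -1939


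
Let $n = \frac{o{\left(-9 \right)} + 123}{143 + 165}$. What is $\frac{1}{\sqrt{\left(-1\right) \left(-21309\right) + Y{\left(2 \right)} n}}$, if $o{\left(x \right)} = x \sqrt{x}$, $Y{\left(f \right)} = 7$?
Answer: $\frac{2 \sqrt{11}}{3 \sqrt{104191 - 3 i}} \approx 0.00685 + 9.8617 \cdot 10^{-8} i$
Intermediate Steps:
$o{\left(x \right)} = x^{\frac{3}{2}}$
$n = \frac{123}{308} - \frac{27 i}{308}$ ($n = \frac{\left(-9\right)^{\frac{3}{2}} + 123}{143 + 165} = \frac{- 27 i + 123}{308} = \left(123 - 27 i\right) \frac{1}{308} = \frac{123}{308} - \frac{27 i}{308} \approx 0.39935 - 0.087662 i$)
$\frac{1}{\sqrt{\left(-1\right) \left(-21309\right) + Y{\left(2 \right)} n}} = \frac{1}{\sqrt{\left(-1\right) \left(-21309\right) + 7 \left(\frac{123}{308} - \frac{27 i}{308}\right)}} = \frac{1}{\sqrt{21309 + \left(\frac{123}{44} - \frac{27 i}{44}\right)}} = \frac{1}{\sqrt{\frac{937719}{44} - \frac{27 i}{44}}}$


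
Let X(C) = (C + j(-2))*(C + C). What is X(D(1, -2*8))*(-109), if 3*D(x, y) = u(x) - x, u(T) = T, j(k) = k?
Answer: 0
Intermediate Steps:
D(x, y) = 0 (D(x, y) = (x - x)/3 = (⅓)*0 = 0)
X(C) = 2*C*(-2 + C) (X(C) = (C - 2)*(C + C) = (-2 + C)*(2*C) = 2*C*(-2 + C))
X(D(1, -2*8))*(-109) = (2*0*(-2 + 0))*(-109) = (2*0*(-2))*(-109) = 0*(-109) = 0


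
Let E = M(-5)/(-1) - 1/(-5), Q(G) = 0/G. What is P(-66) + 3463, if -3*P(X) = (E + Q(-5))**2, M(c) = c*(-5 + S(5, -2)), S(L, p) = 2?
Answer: 254249/75 ≈ 3390.0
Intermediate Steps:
Q(G) = 0
M(c) = -3*c (M(c) = c*(-5 + 2) = c*(-3) = -3*c)
E = -74/5 (E = -3*(-5)/(-1) - 1/(-5) = 15*(-1) - 1*(-1/5) = -15 + 1/5 = -74/5 ≈ -14.800)
P(X) = -5476/75 (P(X) = -(-74/5 + 0)**2/3 = -(-74/5)**2/3 = -1/3*5476/25 = -5476/75)
P(-66) + 3463 = -5476/75 + 3463 = 254249/75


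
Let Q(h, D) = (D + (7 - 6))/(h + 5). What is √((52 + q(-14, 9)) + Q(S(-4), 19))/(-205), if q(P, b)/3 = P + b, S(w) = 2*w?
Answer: -√273/615 ≈ -0.026866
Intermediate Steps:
q(P, b) = 3*P + 3*b (q(P, b) = 3*(P + b) = 3*P + 3*b)
Q(h, D) = (1 + D)/(5 + h) (Q(h, D) = (D + 1)/(5 + h) = (1 + D)/(5 + h))
√((52 + q(-14, 9)) + Q(S(-4), 19))/(-205) = √((52 + (3*(-14) + 3*9)) + (1 + 19)/(5 + 2*(-4)))/(-205) = √((52 + (-42 + 27)) + 20/(5 - 8))*(-1/205) = √((52 - 15) + 20/(-3))*(-1/205) = √(37 - ⅓*20)*(-1/205) = √(37 - 20/3)*(-1/205) = √(91/3)*(-1/205) = (√273/3)*(-1/205) = -√273/615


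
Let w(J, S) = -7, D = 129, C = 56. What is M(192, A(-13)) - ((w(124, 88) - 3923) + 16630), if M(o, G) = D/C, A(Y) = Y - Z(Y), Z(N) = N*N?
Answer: -711071/56 ≈ -12698.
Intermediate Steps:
Z(N) = N²
A(Y) = Y - Y²
M(o, G) = 129/56
M(192, A(-13)) - ((w(124, 88) - 3923) + 16630) = 129/56 - ((-7 - 3923) + 16630) = 129/56 - (-3930 + 16630) = 129/56 - 1*12700 = 129/56 - 12700 = -711071/56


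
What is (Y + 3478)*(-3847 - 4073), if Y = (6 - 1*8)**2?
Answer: -27577440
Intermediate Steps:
Y = 4 (Y = (6 - 8)**2 = (-2)**2 = 4)
(Y + 3478)*(-3847 - 4073) = (4 + 3478)*(-3847 - 4073) = 3482*(-7920) = -27577440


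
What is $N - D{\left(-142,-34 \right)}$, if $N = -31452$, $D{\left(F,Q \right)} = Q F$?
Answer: $-36280$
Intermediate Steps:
$D{\left(F,Q \right)} = F Q$
$N - D{\left(-142,-34 \right)} = -31452 - \left(-142\right) \left(-34\right) = -31452 - 4828 = -36280$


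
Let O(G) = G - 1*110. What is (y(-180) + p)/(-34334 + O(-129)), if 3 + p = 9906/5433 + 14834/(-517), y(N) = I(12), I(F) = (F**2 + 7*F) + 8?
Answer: -192997631/32370250451 ≈ -0.0059622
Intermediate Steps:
O(G) = -110 + G (O(G) = G - 110 = -110 + G)
I(F) = 8 + F**2 + 7*F
y(N) = 236 (y(N) = 8 + 12**2 + 7*12 = 8 + 144 + 84 = 236)
p = -27966101/936287 (p = -3 + (9906/5433 + 14834/(-517)) = -3 + (9906*(1/5433) + 14834*(-1/517)) = -3 + (3302/1811 - 14834/517) = -3 - 25157240/936287 = -27966101/936287 ≈ -29.869)
(y(-180) + p)/(-34334 + O(-129)) = (236 - 27966101/936287)/(-34334 + (-110 - 129)) = 192997631/(936287*(-34334 - 239)) = (192997631/936287)/(-34573) = (192997631/936287)*(-1/34573) = -192997631/32370250451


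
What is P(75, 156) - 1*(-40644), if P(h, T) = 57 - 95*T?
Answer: 25881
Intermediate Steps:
P(h, T) = 57 - 95*T
P(75, 156) - 1*(-40644) = (57 - 95*156) - 1*(-40644) = (57 - 14820) + 40644 = -14763 + 40644 = 25881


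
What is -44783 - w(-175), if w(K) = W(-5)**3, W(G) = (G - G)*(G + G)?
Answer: -44783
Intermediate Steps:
W(G) = 0 (W(G) = 0*(2*G) = 0)
w(K) = 0 (w(K) = 0**3 = 0)
-44783 - w(-175) = -44783 - 1*0 = -44783 + 0 = -44783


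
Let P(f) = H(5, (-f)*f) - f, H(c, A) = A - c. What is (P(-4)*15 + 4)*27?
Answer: -6777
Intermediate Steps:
P(f) = -5 - f - f² (P(f) = ((-f)*f - 1*5) - f = (-f² - 5) - f = (-5 - f²) - f = -5 - f - f²)
(P(-4)*15 + 4)*27 = ((-5 - 1*(-4) - 1*(-4)²)*15 + 4)*27 = ((-5 + 4 - 1*16)*15 + 4)*27 = ((-5 + 4 - 16)*15 + 4)*27 = (-17*15 + 4)*27 = (-255 + 4)*27 = -251*27 = -6777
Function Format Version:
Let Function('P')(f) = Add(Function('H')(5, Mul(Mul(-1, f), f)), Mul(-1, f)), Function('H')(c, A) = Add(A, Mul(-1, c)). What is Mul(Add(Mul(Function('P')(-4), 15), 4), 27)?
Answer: -6777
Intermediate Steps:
Function('P')(f) = Add(-5, Mul(-1, f), Mul(-1, Pow(f, 2))) (Function('P')(f) = Add(Add(Mul(Mul(-1, f), f), Mul(-1, 5)), Mul(-1, f)) = Add(Add(Mul(-1, Pow(f, 2)), -5), Mul(-1, f)) = Add(Add(-5, Mul(-1, Pow(f, 2))), Mul(-1, f)) = Add(-5, Mul(-1, f), Mul(-1, Pow(f, 2))))
Mul(Add(Mul(Function('P')(-4), 15), 4), 27) = Mul(Add(Mul(Add(-5, Mul(-1, -4), Mul(-1, Pow(-4, 2))), 15), 4), 27) = Mul(Add(Mul(Add(-5, 4, Mul(-1, 16)), 15), 4), 27) = Mul(Add(Mul(Add(-5, 4, -16), 15), 4), 27) = Mul(Add(Mul(-17, 15), 4), 27) = Mul(Add(-255, 4), 27) = Mul(-251, 27) = -6777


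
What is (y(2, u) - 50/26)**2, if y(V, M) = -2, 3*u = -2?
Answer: 2601/169 ≈ 15.391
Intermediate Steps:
u = -2/3 (u = (1/3)*(-2) = -2/3 ≈ -0.66667)
(y(2, u) - 50/26)**2 = (-2 - 50/26)**2 = (-2 - 50*1/26)**2 = (-2 - 25/13)**2 = (-51/13)**2 = 2601/169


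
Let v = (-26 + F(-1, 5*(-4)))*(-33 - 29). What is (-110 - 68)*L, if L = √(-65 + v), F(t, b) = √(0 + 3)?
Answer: -178*√(1547 - 62*√3) ≈ -6753.7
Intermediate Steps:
F(t, b) = √3
v = 1612 - 62*√3 (v = (-26 + √3)*(-33 - 29) = (-26 + √3)*(-62) = 1612 - 62*√3 ≈ 1504.6)
L = √(1547 - 62*√3) (L = √(-65 + (1612 - 62*√3)) = √(1547 - 62*√3) ≈ 37.942)
(-110 - 68)*L = (-110 - 68)*√(1547 - 62*√3) = -178*√(1547 - 62*√3)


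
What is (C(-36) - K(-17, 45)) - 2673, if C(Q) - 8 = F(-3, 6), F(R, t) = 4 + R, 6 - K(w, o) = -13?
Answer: -2683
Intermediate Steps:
K(w, o) = 19 (K(w, o) = 6 - 1*(-13) = 6 + 13 = 19)
C(Q) = 9 (C(Q) = 8 + (4 - 3) = 8 + 1 = 9)
(C(-36) - K(-17, 45)) - 2673 = (9 - 1*19) - 2673 = (9 - 19) - 2673 = -10 - 2673 = -2683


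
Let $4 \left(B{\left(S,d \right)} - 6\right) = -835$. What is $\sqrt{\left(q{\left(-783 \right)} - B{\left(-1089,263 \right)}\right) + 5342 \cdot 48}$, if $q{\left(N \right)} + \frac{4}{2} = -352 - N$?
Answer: $\frac{\sqrt{1028191}}{2} \approx 507.0$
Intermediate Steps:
$B{\left(S,d \right)} = - \frac{811}{4}$ ($B{\left(S,d \right)} = 6 + \frac{1}{4} \left(-835\right) = 6 - \frac{835}{4} = - \frac{811}{4}$)
$q{\left(N \right)} = -354 - N$ ($q{\left(N \right)} = -2 - \left(352 + N\right) = -354 - N$)
$\sqrt{\left(q{\left(-783 \right)} - B{\left(-1089,263 \right)}\right) + 5342 \cdot 48} = \sqrt{\left(\left(-354 - -783\right) - - \frac{811}{4}\right) + 5342 \cdot 48} = \sqrt{\left(\left(-354 + 783\right) + \frac{811}{4}\right) + 256416} = \sqrt{\left(429 + \frac{811}{4}\right) + 256416} = \sqrt{\frac{2527}{4} + 256416} = \sqrt{\frac{1028191}{4}} = \frac{\sqrt{1028191}}{2}$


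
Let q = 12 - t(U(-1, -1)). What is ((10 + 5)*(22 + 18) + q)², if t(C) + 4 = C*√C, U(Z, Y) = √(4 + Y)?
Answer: (616 - 3^(¾))² ≈ 3.7665e+5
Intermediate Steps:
t(C) = -4 + C^(3/2) (t(C) = -4 + C*√C = -4 + C^(3/2))
q = 16 - 3^(¾) (q = 12 - (-4 + (√(4 - 1))^(3/2)) = 12 - (-4 + (√3)^(3/2)) = 12 - (-4 + 3^(¾)) = 12 + (4 - 3^(¾)) = 16 - 3^(¾) ≈ 13.720)
((10 + 5)*(22 + 18) + q)² = ((10 + 5)*(22 + 18) + (16 - 3^(¾)))² = (15*40 + (16 - 3^(¾)))² = (600 + (16 - 3^(¾)))² = (616 - 3^(¾))²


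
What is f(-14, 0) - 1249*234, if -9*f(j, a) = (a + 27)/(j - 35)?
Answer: -14321031/49 ≈ -2.9227e+5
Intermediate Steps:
f(j, a) = -(27 + a)/(9*(-35 + j)) (f(j, a) = -(a + 27)/(9*(j - 35)) = -(27 + a)/(9*(-35 + j)))
f(-14, 0) - 1249*234 = (-27 - 1*0)/(9*(-35 - 14)) - 1249*234 = (1/9)*(-27 + 0)/(-49) - 292266 = (1/9)*(-1/49)*(-27) - 292266 = 3/49 - 292266 = -14321031/49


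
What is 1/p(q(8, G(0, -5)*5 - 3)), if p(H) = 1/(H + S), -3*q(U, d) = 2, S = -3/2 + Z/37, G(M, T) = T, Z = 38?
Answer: -253/222 ≈ -1.1396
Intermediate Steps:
S = -35/74 (S = -3/2 + 38/37 = -35/74 ≈ -0.47297)
q(U, d) = -2/3 (q(U, d) = -1/3*2 = -2/3)
p(H) = 1/(-35/74 + H) (p(H) = 1/(H - 35/74) = 1/(-35/74 + H))
1/p(q(8, G(0, -5)*5 - 3)) = 1/(74/(-35 + 74*(-2/3))) = 1/(74/(-35 - 148/3)) = 1/(74/(-253/3)) = 1/(74*(-3/253)) = 1/(-222/253) = -253/222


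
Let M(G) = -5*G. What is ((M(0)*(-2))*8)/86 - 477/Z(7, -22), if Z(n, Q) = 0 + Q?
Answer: 477/22 ≈ 21.682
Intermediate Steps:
Z(n, Q) = Q
((M(0)*(-2))*8)/86 - 477/Z(7, -22) = ((-5*0*(-2))*8)/86 - 477/(-22) = ((0*(-2))*8)*(1/86) - 477*(-1/22) = (0*8)*(1/86) + 477/22 = 0*(1/86) + 477/22 = 0 + 477/22 = 477/22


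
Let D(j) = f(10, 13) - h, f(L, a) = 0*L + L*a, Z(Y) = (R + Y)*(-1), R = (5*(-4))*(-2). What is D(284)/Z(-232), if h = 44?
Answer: 43/96 ≈ 0.44792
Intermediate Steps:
R = 40 (R = -20*(-2) = 40)
Z(Y) = -40 - Y (Z(Y) = (40 + Y)*(-1) = -40 - Y)
f(L, a) = L*a (f(L, a) = 0 + L*a = L*a)
D(j) = 86 (D(j) = 10*13 - 1*44 = 130 - 44 = 86)
D(284)/Z(-232) = 86/(-40 - 1*(-232)) = 86/(-40 + 232) = 86/192 = 86*(1/192) = 43/96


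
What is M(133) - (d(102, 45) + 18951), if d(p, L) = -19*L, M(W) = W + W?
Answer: -17830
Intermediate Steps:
M(W) = 2*W
M(133) - (d(102, 45) + 18951) = 2*133 - (-19*45 + 18951) = 266 - (-855 + 18951) = 266 - 1*18096 = 266 - 18096 = -17830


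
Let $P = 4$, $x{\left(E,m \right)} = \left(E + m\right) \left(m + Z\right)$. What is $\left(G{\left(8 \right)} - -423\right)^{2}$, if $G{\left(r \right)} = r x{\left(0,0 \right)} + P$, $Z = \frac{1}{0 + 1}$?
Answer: $182329$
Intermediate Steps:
$Z = 1$ ($Z = 1^{-1} = 1$)
$x{\left(E,m \right)} = \left(1 + m\right) \left(E + m\right)$ ($x{\left(E,m \right)} = \left(E + m\right) \left(m + 1\right) = \left(E + m\right) \left(1 + m\right) = \left(1 + m\right) \left(E + m\right)$)
$G{\left(r \right)} = 4$ ($G{\left(r \right)} = r \left(0 + 0 + 0^{2} + 0 \cdot 0\right) + 4 = r \left(0 + 0 + 0 + 0\right) + 4 = r 0 + 4 = 0 + 4 = 4$)
$\left(G{\left(8 \right)} - -423\right)^{2} = \left(4 - -423\right)^{2} = \left(4 + 423\right)^{2} = 427^{2} = 182329$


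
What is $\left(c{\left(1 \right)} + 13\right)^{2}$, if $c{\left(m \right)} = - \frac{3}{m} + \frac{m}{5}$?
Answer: $\frac{2601}{25} \approx 104.04$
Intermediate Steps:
$c{\left(m \right)} = - \frac{3}{m} + \frac{m}{5}$ ($c{\left(m \right)} = - \frac{3}{m} + m \frac{1}{5} = - \frac{3}{m} + \frac{m}{5}$)
$\left(c{\left(1 \right)} + 13\right)^{2} = \left(\left(- \frac{3}{1} + \frac{1}{5} \cdot 1\right) + 13\right)^{2} = \left(\left(\left(-3\right) 1 + \frac{1}{5}\right) + 13\right)^{2} = \left(\left(-3 + \frac{1}{5}\right) + 13\right)^{2} = \left(- \frac{14}{5} + 13\right)^{2} = \left(\frac{51}{5}\right)^{2} = \frac{2601}{25}$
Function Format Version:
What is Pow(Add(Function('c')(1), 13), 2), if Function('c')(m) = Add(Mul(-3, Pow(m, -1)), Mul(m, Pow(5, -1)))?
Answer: Rational(2601, 25) ≈ 104.04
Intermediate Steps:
Function('c')(m) = Add(Mul(-3, Pow(m, -1)), Mul(Rational(1, 5), m)) (Function('c')(m) = Add(Mul(-3, Pow(m, -1)), Mul(m, Rational(1, 5))) = Add(Mul(-3, Pow(m, -1)), Mul(Rational(1, 5), m)))
Pow(Add(Function('c')(1), 13), 2) = Pow(Add(Add(Mul(-3, Pow(1, -1)), Mul(Rational(1, 5), 1)), 13), 2) = Pow(Add(Add(Mul(-3, 1), Rational(1, 5)), 13), 2) = Pow(Add(Add(-3, Rational(1, 5)), 13), 2) = Pow(Add(Rational(-14, 5), 13), 2) = Pow(Rational(51, 5), 2) = Rational(2601, 25)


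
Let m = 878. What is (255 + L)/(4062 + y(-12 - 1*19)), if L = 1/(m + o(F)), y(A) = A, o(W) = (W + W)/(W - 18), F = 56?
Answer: 4268209/67470878 ≈ 0.063260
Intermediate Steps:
o(W) = 2*W/(-18 + W) (o(W) = (2*W)/(-18 + W) = 2*W/(-18 + W))
L = 19/16738 (L = 1/(878 + 2*56/(-18 + 56)) = 1/(878 + 2*56/38) = 1/(878 + 2*56*(1/38)) = 1/(878 + 56/19) = 1/(16738/19) = 19/16738 ≈ 0.0011351)
(255 + L)/(4062 + y(-12 - 1*19)) = (255 + 19/16738)/(4062 + (-12 - 1*19)) = 4268209/(16738*(4062 + (-12 - 19))) = 4268209/(16738*(4062 - 31)) = (4268209/16738)/4031 = (4268209/16738)*(1/4031) = 4268209/67470878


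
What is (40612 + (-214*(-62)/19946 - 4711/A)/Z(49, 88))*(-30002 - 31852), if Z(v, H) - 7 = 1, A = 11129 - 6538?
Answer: -460060331656858413/183144172 ≈ -2.5120e+9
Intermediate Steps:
A = 4591
Z(v, H) = 8 (Z(v, H) = 7 + 1 = 8)
(40612 + (-214*(-62)/19946 - 4711/A)/Z(49, 88))*(-30002 - 31852) = (40612 + (-214*(-62)/19946 - 4711/4591)/8)*(-30002 - 31852) = (40612 + (13268*(1/19946) - 4711*1/4591)*(⅛))*(-61854) = (40612 + (6634/9973 - 4711/4591)*(⅛))*(-61854) = (40612 - 16526109/45786043*⅛)*(-61854) = (40612 - 16526109/366288344)*(-61854) = (14875685700419/366288344)*(-61854) = -460060331656858413/183144172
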